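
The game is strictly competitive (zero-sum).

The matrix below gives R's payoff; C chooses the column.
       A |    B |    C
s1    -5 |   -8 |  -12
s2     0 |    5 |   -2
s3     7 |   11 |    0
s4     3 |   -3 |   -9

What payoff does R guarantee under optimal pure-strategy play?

0

Row minima: -12, -2, 0, -9 → R's maximin is 0.
Column maxima: 7, 11, 0 → C's minimax is 0.
They coincide at (s3, C), so the value is 0.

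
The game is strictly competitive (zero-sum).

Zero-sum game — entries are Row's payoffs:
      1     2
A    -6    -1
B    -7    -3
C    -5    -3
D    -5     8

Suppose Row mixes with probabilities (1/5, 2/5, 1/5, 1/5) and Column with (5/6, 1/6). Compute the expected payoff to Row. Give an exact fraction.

-76/15

Against (5/6, 1/6), each row's expected payoff is A: -31/6; B: -19/3; C: -14/3; D: -17/6.
Taking the (1/5, 2/5, 1/5, 1/5)-weighted average: (1/5)·(-31/6) + (2/5)·(-19/3) + (1/5)·(-14/3) + (1/5)·(-17/6) = -76/15.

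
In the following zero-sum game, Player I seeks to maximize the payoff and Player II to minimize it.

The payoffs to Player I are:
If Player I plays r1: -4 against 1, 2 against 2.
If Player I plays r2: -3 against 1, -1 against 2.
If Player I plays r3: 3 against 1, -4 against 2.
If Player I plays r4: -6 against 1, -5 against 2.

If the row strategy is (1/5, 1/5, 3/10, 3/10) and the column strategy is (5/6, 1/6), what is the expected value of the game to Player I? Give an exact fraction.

-7/3

Against (5/6, 1/6), each row's expected payoff is r1: -3; r2: -8/3; r3: 11/6; r4: -35/6.
Taking the (1/5, 1/5, 3/10, 3/10)-weighted average: (1/5)·(-3) + (1/5)·(-8/3) + (3/10)·(11/6) + (3/10)·(-35/6) = -7/3.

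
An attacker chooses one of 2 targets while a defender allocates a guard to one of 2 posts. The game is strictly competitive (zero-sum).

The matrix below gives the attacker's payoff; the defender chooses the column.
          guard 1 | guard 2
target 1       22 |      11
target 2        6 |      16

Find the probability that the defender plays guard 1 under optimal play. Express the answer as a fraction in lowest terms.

Row minima are 11 and 6, so the attacker's maximin is 11; column maxima are 22 and 16, so the defender's minimax is 16. These differ, so the equilibrium is in mixed strategies.
Let the defender play guard 1 with probability q. The attacker is indifferent when 22q + 11(1−q) = 6q + 16(1−q), giving q = 5/21.

5/21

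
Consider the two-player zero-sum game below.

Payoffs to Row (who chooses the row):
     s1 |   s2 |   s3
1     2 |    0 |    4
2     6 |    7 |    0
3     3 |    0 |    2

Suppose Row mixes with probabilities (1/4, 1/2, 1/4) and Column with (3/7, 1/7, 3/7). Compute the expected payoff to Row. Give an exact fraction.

83/28

Against (3/7, 1/7, 3/7), each row's expected payoff is 1: 18/7; 2: 25/7; 3: 15/7.
Taking the (1/4, 1/2, 1/4)-weighted average: (1/4)·(18/7) + (1/2)·(25/7) + (1/4)·(15/7) = 83/28.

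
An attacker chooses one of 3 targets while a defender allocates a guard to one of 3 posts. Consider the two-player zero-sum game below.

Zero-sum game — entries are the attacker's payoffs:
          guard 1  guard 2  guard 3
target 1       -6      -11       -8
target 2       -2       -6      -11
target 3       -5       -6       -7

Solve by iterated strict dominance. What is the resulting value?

-7

Row target 1 is strictly dominated by row target 3 (-5>-6, -6>-11, -7>-8); eliminate target 1.
Column guard 2 is strictly dominated by guard 3 for the defender (-11<-6, -7<-6); eliminate guard 2.
Column guard 1 is strictly dominated by guard 3 for the defender (-11<-2, -7<-5); eliminate guard 1.
Row target 2 is strictly dominated by row target 3 (-7>-11); eliminate target 2.
Only (target 3, guard 3) remains, with payoff -7.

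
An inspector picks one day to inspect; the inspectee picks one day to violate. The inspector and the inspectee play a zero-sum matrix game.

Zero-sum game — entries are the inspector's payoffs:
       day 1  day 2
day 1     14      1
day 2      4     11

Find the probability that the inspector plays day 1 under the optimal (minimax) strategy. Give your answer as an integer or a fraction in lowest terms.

7/20

Row minima are 1 and 4, so the inspector's maximin is 4; column maxima are 14 and 11, so the inspectee's minimax is 11. These differ, so the equilibrium is in mixed strategies.
Let the inspector play day 1 with probability p. The inspectee is indifferent when 14p + 4(1−p) = p + 11(1−p), giving p = 7/20.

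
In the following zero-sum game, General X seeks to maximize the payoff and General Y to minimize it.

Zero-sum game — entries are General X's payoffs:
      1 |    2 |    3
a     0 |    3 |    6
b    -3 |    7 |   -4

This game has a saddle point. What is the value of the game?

Row minima: 0, -4 → General X's maximin is 0.
Column maxima: 0, 7, 6 → General Y's minimax is 0.
They coincide at (a, 1), so the value is 0.

0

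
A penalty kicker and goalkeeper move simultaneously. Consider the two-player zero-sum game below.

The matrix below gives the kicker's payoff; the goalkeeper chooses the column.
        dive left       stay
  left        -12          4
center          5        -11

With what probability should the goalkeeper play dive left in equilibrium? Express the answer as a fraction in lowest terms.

Row minima are -12 and -11, so the kicker's maximin is -11; column maxima are 5 and 4, so the goalkeeper's minimax is 4. These differ, so the equilibrium is in mixed strategies.
Let the goalkeeper play dive left with probability q. The kicker is indifferent when −12q + 4(1−q) = 5q − 11(1−q), giving q = 15/32.

15/32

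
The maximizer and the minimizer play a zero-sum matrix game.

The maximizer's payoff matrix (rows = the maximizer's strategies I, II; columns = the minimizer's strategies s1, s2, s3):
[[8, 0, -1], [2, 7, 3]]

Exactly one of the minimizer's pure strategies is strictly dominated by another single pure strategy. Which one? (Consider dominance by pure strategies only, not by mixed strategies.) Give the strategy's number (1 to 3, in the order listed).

2

The minimizer prefers columns that give the maximizer less. Compare s2 with s3: -1 < 0, 3 < 7.
So s3 strictly dominates s2 for the minimizer; s2 is strictly dominated.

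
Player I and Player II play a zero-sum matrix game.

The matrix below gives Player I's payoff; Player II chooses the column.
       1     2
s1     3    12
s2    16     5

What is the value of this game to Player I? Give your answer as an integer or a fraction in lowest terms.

177/20

Row minima are 3 and 5, so Player I's maximin is 5; column maxima are 16 and 12, so Player II's minimax is 12. These differ, so the equilibrium is in mixed strategies.
Let Player I play s1 with probability p. Player II is indifferent when 3p + 16(1−p) = 12p + 5(1−p), giving p = 11/20.
Let Player II play 1 with probability q. Player I is indifferent when 3q + 12(1−q) = 16q + 5(1−q), giving q = 7/20.
The value is 3·(7/20) + (12)·(13/20) = 177/20.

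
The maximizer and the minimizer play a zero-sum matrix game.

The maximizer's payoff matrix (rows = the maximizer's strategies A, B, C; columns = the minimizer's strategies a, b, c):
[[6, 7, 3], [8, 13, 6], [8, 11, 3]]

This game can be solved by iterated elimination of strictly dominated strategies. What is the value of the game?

Row A is strictly dominated by row B (8>6, 13>7, 6>3); eliminate A.
Column b is strictly dominated by a for the minimizer (8<13, 8<11); eliminate b.
Column a is strictly dominated by c for the minimizer (6<8, 3<8); eliminate a.
Row C is strictly dominated by row B (6>3); eliminate C.
Only (B, c) remains, with payoff 6.

6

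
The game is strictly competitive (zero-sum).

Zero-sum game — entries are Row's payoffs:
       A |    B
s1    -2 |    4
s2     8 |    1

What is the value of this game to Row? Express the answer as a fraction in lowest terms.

34/13

Row minima are -2 and 1, so Row's maximin is 1; column maxima are 8 and 4, so Column's minimax is 4. These differ, so the equilibrium is in mixed strategies.
Let Row play s1 with probability p. Column is indifferent when −2p + 8(1−p) = 4p + (1−p), giving p = 7/13.
Let Column play A with probability q. Row is indifferent when −2q + 4(1−q) = 8q + (1−q), giving q = 3/13.
The value is -2·(3/13) + (4)·(10/13) = 34/13.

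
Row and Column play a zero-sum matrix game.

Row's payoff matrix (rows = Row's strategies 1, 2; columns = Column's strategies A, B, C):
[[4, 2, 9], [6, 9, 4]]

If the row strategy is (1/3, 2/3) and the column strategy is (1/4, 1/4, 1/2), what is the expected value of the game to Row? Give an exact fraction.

35/6

Against (1/4, 1/4, 1/2), each row's expected payoff is 1: 6; 2: 23/4.
Taking the (1/3, 2/3)-weighted average: (1/3)·(6) + (2/3)·(23/4) = 35/6.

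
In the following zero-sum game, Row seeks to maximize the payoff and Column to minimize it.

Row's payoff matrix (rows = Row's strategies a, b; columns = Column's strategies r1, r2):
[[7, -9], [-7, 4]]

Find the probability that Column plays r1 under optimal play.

13/27

Row minima are -9 and -7, so Row's maximin is -7; column maxima are 7 and 4, so Column's minimax is 4. These differ, so the equilibrium is in mixed strategies.
Let Column play r1 with probability q. Row is indifferent when 7q − 9(1−q) = −7q + 4(1−q), giving q = 13/27.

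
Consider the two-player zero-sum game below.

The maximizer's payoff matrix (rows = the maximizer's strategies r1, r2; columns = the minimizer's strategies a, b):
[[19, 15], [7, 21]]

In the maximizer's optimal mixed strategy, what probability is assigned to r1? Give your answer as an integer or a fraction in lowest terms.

7/9

Row minima are 15 and 7, so the maximizer's maximin is 15; column maxima are 19 and 21, so the minimizer's minimax is 19. These differ, so the equilibrium is in mixed strategies.
Let the maximizer play r1 with probability p. The minimizer is indifferent when 19p + 7(1−p) = 15p + 21(1−p), giving p = 7/9.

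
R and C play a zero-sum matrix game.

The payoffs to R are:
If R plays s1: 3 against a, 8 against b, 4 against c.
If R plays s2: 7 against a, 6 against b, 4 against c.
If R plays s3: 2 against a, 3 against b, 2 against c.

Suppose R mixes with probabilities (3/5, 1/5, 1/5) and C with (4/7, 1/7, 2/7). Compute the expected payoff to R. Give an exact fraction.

141/35

Against (4/7, 1/7, 2/7), each row's expected payoff is s1: 4; s2: 6; s3: 15/7.
Taking the (3/5, 1/5, 1/5)-weighted average: (3/5)·(4) + (1/5)·(6) + (1/5)·(15/7) = 141/35.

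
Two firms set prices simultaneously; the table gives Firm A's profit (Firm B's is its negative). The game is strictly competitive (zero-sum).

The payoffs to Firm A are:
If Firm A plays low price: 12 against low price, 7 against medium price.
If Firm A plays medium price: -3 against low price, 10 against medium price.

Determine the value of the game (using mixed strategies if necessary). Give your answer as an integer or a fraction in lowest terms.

Row minima are 7 and -3, so Firm A's maximin is 7; column maxima are 12 and 10, so Firm B's minimax is 10. These differ, so the equilibrium is in mixed strategies.
Let Firm A play low price with probability p. Firm B is indifferent when 12p − 3(1−p) = 7p + 10(1−p), giving p = 13/18.
Let Firm B play low price with probability q. Firm A is indifferent when 12q + 7(1−q) = −3q + 10(1−q), giving q = 1/6.
The value is 12·(1/6) + (7)·(5/6) = 47/6.

47/6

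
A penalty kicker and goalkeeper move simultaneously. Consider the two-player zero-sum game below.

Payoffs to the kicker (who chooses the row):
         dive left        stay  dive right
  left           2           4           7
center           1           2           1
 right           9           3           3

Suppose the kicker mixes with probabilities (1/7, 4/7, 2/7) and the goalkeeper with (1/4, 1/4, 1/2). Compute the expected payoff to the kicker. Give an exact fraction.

Against (1/4, 1/4, 1/2), each row's expected payoff is left: 5; center: 5/4; right: 9/2.
Taking the (1/7, 4/7, 2/7)-weighted average: (1/7)·(5) + (4/7)·(5/4) + (2/7)·(9/2) = 19/7.

19/7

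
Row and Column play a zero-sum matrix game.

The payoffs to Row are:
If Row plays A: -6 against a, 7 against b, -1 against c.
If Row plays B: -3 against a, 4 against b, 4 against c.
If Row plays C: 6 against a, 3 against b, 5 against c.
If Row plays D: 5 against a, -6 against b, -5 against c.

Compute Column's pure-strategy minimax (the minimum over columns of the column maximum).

5

The worst case (largest entry) in each column is a: 6, b: 7, c: 5.
The best (smallest) of these is 5.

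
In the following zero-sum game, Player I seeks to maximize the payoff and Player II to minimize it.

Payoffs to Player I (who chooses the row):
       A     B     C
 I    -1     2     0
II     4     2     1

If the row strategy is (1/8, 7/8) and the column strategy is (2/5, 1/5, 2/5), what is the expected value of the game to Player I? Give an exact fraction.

21/10

Against (2/5, 1/5, 2/5), each row's expected payoff is I: 0; II: 12/5.
Taking the (1/8, 7/8)-weighted average: (1/8)·(0) + (7/8)·(12/5) = 21/10.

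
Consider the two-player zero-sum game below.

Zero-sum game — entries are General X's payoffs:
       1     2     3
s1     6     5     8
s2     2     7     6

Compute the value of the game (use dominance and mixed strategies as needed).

Column 3 is strictly dominated by 1 for General Y (it gives General X more in every row).
The remaining 2×2 game on (s1, s2) × (1, 2) has no saddle point. Let General X play s1 with probability p; indifference gives 6p + 2(1−p) = 5p + 7(1−p), so p = 5/6.
Similarly General Y's optimal q on 1 is 1/3, and the value is 6·(1/3) + (5)·(2/3) = 16/3.

16/3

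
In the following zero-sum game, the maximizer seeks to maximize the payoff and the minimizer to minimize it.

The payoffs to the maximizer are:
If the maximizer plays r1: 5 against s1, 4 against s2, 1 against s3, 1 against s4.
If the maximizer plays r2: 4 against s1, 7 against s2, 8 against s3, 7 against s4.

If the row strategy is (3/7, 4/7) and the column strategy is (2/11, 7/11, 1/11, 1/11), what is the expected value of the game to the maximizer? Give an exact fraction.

Against (2/11, 7/11, 1/11, 1/11), each row's expected payoff is r1: 40/11; r2: 72/11.
Taking the (3/7, 4/7)-weighted average: (3/7)·(40/11) + (4/7)·(72/11) = 408/77.

408/77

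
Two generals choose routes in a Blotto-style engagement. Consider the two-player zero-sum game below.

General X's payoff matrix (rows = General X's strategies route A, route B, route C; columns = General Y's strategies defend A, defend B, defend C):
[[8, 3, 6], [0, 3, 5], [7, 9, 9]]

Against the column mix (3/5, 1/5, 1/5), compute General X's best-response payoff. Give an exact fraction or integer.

39/5

route A: (8)·(3/5) + (3)·(1/5) + (6)·(1/5) = 33/5.
route B: (0)·(3/5) + (3)·(1/5) + (5)·(1/5) = 8/5.
route C: (7)·(3/5) + (9)·(1/5) + (9)·(1/5) = 39/5.
The best pure response is route C with expected payoff 39/5.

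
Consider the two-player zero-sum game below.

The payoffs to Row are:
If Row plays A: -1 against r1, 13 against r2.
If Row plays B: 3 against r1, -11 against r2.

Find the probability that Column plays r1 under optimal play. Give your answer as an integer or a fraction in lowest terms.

Row minima are -1 and -11, so Row's maximin is -1; column maxima are 3 and 13, so Column's minimax is 3. These differ, so the equilibrium is in mixed strategies.
Let Column play r1 with probability q. Row is indifferent when −q + 13(1−q) = 3q − 11(1−q), giving q = 6/7.

6/7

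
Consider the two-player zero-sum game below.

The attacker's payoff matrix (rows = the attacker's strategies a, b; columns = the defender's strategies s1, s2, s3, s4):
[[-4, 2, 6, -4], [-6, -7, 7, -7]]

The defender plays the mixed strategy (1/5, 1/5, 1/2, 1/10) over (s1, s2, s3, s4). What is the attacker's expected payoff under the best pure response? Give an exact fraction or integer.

11/5

a: (-4)·(1/5) + (2)·(1/5) + (6)·(1/2) + (-4)·(1/10) = 11/5.
b: (-6)·(1/5) + (-7)·(1/5) + (7)·(1/2) + (-7)·(1/10) = 1/5.
The best pure response is a with expected payoff 11/5.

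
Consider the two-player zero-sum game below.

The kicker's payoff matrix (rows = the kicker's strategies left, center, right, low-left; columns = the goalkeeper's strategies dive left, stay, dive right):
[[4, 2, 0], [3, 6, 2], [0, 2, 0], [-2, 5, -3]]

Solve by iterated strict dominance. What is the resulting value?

Row low-left is strictly dominated by row center (3>-2, 6>5, 2>-3); eliminate low-left.
Column stay is strictly dominated by dive right for the goalkeeper (0<2, 2<6, 0<2); eliminate stay.
Row right is strictly dominated by row center (3>0, 2>0); eliminate right.
Column dive left is strictly dominated by dive right for the goalkeeper (0<4, 2<3); eliminate dive left.
Row left is strictly dominated by row center (2>0); eliminate left.
Only (center, dive right) remains, with payoff 2.

2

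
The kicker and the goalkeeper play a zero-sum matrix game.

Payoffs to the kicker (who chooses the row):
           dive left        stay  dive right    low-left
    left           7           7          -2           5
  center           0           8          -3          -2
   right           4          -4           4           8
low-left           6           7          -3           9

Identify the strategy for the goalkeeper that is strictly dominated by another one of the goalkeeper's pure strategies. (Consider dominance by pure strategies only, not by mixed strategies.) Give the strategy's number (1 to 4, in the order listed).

The goalkeeper prefers columns that give the kicker less. Compare low-left with dive right: -2 < 5, -3 < -2, 4 < 8, -3 < 9.
So dive right strictly dominates low-left for the goalkeeper; low-left is strictly dominated.

4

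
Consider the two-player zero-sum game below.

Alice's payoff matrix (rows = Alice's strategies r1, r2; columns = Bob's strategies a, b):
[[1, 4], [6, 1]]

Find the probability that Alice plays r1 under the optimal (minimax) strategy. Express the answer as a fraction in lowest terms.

5/8

Row minima are 1 and 1, so Alice's maximin is 1; column maxima are 6 and 4, so Bob's minimax is 4. These differ, so the equilibrium is in mixed strategies.
Let Alice play r1 with probability p. Bob is indifferent when p + 6(1−p) = 4p + (1−p), giving p = 5/8.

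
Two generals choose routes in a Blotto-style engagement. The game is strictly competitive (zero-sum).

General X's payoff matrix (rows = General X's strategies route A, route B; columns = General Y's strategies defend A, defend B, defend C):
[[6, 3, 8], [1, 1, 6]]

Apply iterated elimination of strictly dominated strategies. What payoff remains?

3

Row route B is strictly dominated by row route A (6>1, 3>1, 8>6); eliminate route B.
Column defend A is strictly dominated by defend B for General Y (3<6); eliminate defend A.
Column defend C is strictly dominated by defend B for General Y (3<8); eliminate defend C.
Only (route A, defend B) remains, with payoff 3.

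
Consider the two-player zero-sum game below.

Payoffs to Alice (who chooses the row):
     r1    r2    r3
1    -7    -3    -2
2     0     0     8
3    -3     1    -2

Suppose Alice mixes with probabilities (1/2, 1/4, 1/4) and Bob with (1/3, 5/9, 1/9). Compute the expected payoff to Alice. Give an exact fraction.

-37/18

Against (1/3, 5/9, 1/9), each row's expected payoff is 1: -38/9; 2: 8/9; 3: -2/3.
Taking the (1/2, 1/4, 1/4)-weighted average: (1/2)·(-38/9) + (1/4)·(8/9) + (1/4)·(-2/3) = -37/18.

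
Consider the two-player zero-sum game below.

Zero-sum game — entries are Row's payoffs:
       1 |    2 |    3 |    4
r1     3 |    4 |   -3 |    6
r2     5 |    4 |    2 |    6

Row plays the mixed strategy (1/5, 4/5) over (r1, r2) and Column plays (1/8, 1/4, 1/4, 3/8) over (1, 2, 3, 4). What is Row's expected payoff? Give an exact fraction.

163/40

Against (1/8, 1/4, 1/4, 3/8), each row's expected payoff is r1: 23/8; r2: 35/8.
Taking the (1/5, 4/5)-weighted average: (1/5)·(23/8) + (4/5)·(35/8) = 163/40.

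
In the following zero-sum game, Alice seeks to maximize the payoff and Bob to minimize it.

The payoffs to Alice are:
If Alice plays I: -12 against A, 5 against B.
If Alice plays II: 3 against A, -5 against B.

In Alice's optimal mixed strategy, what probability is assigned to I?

8/25

Row minima are -12 and -5, so Alice's maximin is -5; column maxima are 3 and 5, so Bob's minimax is 3. These differ, so the equilibrium is in mixed strategies.
Let Alice play I with probability p. Bob is indifferent when −12p + 3(1−p) = 5p − 5(1−p), giving p = 8/25.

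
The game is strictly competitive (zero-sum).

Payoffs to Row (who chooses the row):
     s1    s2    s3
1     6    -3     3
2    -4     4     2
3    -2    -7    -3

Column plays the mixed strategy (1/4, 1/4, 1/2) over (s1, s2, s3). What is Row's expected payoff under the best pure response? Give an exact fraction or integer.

1: (6)·(1/4) + (-3)·(1/4) + (3)·(1/2) = 9/4.
2: (-4)·(1/4) + (4)·(1/4) + (2)·(1/2) = 1.
3: (-2)·(1/4) + (-7)·(1/4) + (-3)·(1/2) = -15/4.
The best pure response is 1 with expected payoff 9/4.

9/4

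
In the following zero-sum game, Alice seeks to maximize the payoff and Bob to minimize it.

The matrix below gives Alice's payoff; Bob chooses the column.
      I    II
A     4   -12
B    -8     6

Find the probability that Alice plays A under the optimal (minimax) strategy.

Row minima are -12 and -8, so Alice's maximin is -8; column maxima are 4 and 6, so Bob's minimax is 4. These differ, so the equilibrium is in mixed strategies.
Let Alice play A with probability p. Bob is indifferent when 4p − 8(1−p) = −12p + 6(1−p), giving p = 7/15.

7/15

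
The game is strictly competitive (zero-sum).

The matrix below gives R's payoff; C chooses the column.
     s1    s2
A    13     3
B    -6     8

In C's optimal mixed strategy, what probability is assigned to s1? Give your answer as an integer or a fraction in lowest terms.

5/24

Row minima are 3 and -6, so R's maximin is 3; column maxima are 13 and 8, so C's minimax is 8. These differ, so the equilibrium is in mixed strategies.
Let C play s1 with probability q. R is indifferent when 13q + 3(1−q) = −6q + 8(1−q), giving q = 5/24.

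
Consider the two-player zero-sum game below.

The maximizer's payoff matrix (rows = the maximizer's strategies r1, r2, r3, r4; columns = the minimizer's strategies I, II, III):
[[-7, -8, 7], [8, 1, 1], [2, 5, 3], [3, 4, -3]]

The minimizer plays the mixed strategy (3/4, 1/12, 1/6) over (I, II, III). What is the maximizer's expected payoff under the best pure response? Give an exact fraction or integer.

25/4

r1: (-7)·(3/4) + (-8)·(1/12) + (7)·(1/6) = -19/4.
r2: (8)·(3/4) + (1)·(1/12) + (1)·(1/6) = 25/4.
r3: (2)·(3/4) + (5)·(1/12) + (3)·(1/6) = 29/12.
r4: (3)·(3/4) + (4)·(1/12) + (-3)·(1/6) = 25/12.
The best pure response is r2 with expected payoff 25/4.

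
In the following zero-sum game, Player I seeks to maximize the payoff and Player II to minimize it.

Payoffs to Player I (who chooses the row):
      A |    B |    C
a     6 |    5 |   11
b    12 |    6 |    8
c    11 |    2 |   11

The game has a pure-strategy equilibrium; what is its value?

Row minima: 5, 6, 2 → Player I's maximin is 6.
Column maxima: 12, 6, 11 → Player II's minimax is 6.
They coincide at (b, B), so the value is 6.

6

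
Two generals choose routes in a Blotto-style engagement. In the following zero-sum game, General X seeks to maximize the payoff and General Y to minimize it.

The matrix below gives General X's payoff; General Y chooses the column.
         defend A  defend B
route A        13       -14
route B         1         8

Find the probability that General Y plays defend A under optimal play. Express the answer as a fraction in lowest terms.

Row minima are -14 and 1, so General X's maximin is 1; column maxima are 13 and 8, so General Y's minimax is 8. These differ, so the equilibrium is in mixed strategies.
Let General Y play defend A with probability q. General X is indifferent when 13q − 14(1−q) = q + 8(1−q), giving q = 11/17.

11/17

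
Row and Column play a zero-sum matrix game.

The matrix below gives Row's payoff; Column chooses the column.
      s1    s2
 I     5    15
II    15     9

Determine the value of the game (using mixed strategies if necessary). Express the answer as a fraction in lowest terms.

45/4

Row minima are 5 and 9, so Row's maximin is 9; column maxima are 15 and 15, so Column's minimax is 15. These differ, so the equilibrium is in mixed strategies.
Let Row play I with probability p. Column is indifferent when 5p + 15(1−p) = 15p + 9(1−p), giving p = 3/8.
Let Column play s1 with probability q. Row is indifferent when 5q + 15(1−q) = 15q + 9(1−q), giving q = 3/8.
The value is 5·(3/8) + (15)·(5/8) = 45/4.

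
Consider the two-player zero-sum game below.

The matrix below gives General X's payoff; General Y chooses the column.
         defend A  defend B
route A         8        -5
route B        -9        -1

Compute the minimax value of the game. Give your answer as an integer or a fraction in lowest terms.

-53/21

Row minima are -5 and -9, so General X's maximin is -5; column maxima are 8 and -1, so General Y's minimax is -1. These differ, so the equilibrium is in mixed strategies.
Let General X play route A with probability p. General Y is indifferent when 8p − 9(1−p) = −5p − (1−p), giving p = 8/21.
Let General Y play defend A with probability q. General X is indifferent when 8q − 5(1−q) = −9q − (1−q), giving q = 4/21.
The value is 8·(4/21) + (-5)·(17/21) = -53/21.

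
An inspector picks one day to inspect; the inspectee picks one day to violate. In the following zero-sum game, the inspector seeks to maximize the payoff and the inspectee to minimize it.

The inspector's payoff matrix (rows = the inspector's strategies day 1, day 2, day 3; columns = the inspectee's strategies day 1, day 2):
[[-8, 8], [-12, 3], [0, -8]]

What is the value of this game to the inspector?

-8/3

Row day 2 is strictly dominated by row day 1, so the inspector never plays it.
The remaining 2×2 game on (day 1, day 3) × (day 1, day 2) has no saddle point. Let the inspector play day 1 with probability p; indifference gives −8p = 8p − 8(1−p), so p = 1/3.
Similarly the inspectee's optimal q on day 1 is 2/3, and the value is -8·(2/3) + (8)·(1/3) = -8/3.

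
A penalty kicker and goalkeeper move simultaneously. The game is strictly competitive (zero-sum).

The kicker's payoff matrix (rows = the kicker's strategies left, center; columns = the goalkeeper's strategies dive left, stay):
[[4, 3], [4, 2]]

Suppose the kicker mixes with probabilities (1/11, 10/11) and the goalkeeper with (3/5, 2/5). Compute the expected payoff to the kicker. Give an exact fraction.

Against (3/5, 2/5), each row's expected payoff is left: 18/5; center: 16/5.
Taking the (1/11, 10/11)-weighted average: (1/11)·(18/5) + (10/11)·(16/5) = 178/55.

178/55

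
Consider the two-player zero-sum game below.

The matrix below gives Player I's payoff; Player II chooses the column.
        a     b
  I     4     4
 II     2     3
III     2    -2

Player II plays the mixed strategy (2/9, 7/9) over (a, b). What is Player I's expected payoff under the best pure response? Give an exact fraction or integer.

4

I: (4)·(2/9) + (4)·(7/9) = 4.
II: (2)·(2/9) + (3)·(7/9) = 25/9.
III: (2)·(2/9) + (-2)·(7/9) = -10/9.
The best pure response is I with expected payoff 4.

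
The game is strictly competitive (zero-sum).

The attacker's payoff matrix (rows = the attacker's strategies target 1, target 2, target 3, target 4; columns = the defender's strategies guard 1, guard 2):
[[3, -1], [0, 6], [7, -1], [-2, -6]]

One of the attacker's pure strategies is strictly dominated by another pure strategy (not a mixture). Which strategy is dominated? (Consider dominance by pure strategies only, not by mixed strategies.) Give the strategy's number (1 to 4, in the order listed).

Compare target 4 with target 1: 3 > -2, -1 > -6.
So target 1 strictly dominates target 4 for the attacker; target 4 is strictly dominated.

4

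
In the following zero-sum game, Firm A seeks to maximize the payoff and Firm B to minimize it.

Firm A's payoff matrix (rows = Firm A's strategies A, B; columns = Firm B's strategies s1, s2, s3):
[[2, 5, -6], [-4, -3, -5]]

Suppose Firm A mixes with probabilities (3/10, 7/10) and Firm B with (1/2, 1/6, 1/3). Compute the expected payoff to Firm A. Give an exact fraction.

Against (1/2, 1/6, 1/3), each row's expected payoff is A: -1/6; B: -25/6.
Taking the (3/10, 7/10)-weighted average: (3/10)·(-1/6) + (7/10)·(-25/6) = -89/30.

-89/30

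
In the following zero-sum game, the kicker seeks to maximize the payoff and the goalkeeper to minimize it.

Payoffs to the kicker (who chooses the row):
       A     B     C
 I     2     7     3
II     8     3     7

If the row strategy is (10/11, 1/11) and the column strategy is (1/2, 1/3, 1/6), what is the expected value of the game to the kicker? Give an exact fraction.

Against (1/2, 1/3, 1/6), each row's expected payoff is I: 23/6; II: 37/6.
Taking the (10/11, 1/11)-weighted average: (10/11)·(23/6) + (1/11)·(37/6) = 89/22.

89/22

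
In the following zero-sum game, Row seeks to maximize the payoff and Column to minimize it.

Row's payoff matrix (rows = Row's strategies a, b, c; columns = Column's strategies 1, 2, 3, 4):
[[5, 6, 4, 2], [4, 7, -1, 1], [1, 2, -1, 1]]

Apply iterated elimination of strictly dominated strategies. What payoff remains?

2

Row c is strictly dominated by row a (5>1, 6>2, 4>-1, 2>1); eliminate c.
Column 1 is strictly dominated by 3 for Column (4<5, -1<4); eliminate 1.
Column 2 is strictly dominated by 3 for Column (4<6, -1<7); eliminate 2.
Row b is strictly dominated by row a (4>-1, 2>1); eliminate b.
Column 3 is strictly dominated by 4 for Column (2<4); eliminate 3.
Only (a, 4) remains, with payoff 2.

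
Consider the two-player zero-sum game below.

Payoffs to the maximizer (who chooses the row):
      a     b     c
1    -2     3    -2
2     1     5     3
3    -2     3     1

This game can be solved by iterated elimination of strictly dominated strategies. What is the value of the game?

1

Row 1 is strictly dominated by row 2 (1>-2, 5>3, 3>-2); eliminate 1.
Row 3 is strictly dominated by row 2 (1>-2, 5>3, 3>1); eliminate 3.
Column b is strictly dominated by a for the minimizer (1<5); eliminate b.
Column c is strictly dominated by a for the minimizer (1<3); eliminate c.
Only (2, a) remains, with payoff 1.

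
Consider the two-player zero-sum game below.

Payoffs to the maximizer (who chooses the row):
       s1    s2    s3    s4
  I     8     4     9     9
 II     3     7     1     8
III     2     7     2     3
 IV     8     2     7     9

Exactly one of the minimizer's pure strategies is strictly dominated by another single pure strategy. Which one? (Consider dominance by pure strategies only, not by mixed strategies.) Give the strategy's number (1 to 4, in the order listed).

The minimizer prefers columns that give the maximizer less. Compare s4 with s1: 8 < 9, 3 < 8, 2 < 3, 8 < 9.
So s1 strictly dominates s4 for the minimizer; s4 is strictly dominated.

4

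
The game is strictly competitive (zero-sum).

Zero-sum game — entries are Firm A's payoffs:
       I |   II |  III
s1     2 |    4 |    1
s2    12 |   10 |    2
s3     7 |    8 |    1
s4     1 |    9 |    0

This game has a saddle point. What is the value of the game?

2

Row minima: 1, 2, 1, 0 → Firm A's maximin is 2.
Column maxima: 12, 10, 2 → Firm B's minimax is 2.
They coincide at (s2, III), so the value is 2.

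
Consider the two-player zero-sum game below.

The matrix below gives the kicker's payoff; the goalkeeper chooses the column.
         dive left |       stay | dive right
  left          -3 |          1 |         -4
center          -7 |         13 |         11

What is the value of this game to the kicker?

Column stay is strictly dominated by dive right for the goalkeeper (it gives the kicker more in every row).
The remaining 2×2 game on (left, center) × (dive left, dive right) has no saddle point. Let the kicker play left with probability p; indifference gives −3p − 7(1−p) = −4p + 11(1−p), so p = 18/19.
Similarly the goalkeeper's optimal q on dive left is 15/19, and the value is -3·(15/19) + (-4)·(4/19) = -61/19.

-61/19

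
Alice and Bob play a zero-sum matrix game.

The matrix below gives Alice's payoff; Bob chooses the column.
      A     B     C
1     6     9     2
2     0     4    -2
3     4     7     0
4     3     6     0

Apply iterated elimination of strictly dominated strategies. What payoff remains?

Column B is strictly dominated by A for Bob (6<9, 0<4, 4<7, 3<6); eliminate B.
Row 3 is strictly dominated by row 1 (6>4, 2>0); eliminate 3.
Row 4 is strictly dominated by row 1 (6>3, 2>0); eliminate 4.
Column A is strictly dominated by C for Bob (2<6, -2<0); eliminate A.
Row 2 is strictly dominated by row 1 (2>-2); eliminate 2.
Only (1, C) remains, with payoff 2.

2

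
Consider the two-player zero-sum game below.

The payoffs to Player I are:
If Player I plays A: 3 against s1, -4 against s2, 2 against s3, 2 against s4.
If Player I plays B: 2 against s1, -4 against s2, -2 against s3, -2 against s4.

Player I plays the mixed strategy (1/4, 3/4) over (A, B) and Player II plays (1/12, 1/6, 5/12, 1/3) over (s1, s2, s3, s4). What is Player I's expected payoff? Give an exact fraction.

-59/48

Against (1/12, 1/6, 5/12, 1/3), each row's expected payoff is A: 13/12; B: -2.
Taking the (1/4, 3/4)-weighted average: (1/4)·(13/12) + (3/4)·(-2) = -59/48.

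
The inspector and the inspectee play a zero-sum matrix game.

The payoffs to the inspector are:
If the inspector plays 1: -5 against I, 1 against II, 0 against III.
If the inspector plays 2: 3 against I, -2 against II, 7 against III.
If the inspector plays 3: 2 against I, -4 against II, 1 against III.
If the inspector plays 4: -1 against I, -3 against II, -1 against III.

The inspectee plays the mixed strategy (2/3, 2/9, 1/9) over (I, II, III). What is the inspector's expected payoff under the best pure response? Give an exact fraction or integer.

7/3

1: (-5)·(2/3) + (1)·(2/9) + (0)·(1/9) = -28/9.
2: (3)·(2/3) + (-2)·(2/9) + (7)·(1/9) = 7/3.
3: (2)·(2/3) + (-4)·(2/9) + (1)·(1/9) = 5/9.
4: (-1)·(2/3) + (-3)·(2/9) + (-1)·(1/9) = -13/9.
The best pure response is 2 with expected payoff 7/3.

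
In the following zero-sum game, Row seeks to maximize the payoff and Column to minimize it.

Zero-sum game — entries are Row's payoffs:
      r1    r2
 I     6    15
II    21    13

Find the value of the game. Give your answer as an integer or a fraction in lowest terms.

237/17

Row minima are 6 and 13, so Row's maximin is 13; column maxima are 21 and 15, so Column's minimax is 15. These differ, so the equilibrium is in mixed strategies.
Let Row play I with probability p. Column is indifferent when 6p + 21(1−p) = 15p + 13(1−p), giving p = 8/17.
Let Column play r1 with probability q. Row is indifferent when 6q + 15(1−q) = 21q + 13(1−q), giving q = 2/17.
The value is 6·(2/17) + (15)·(15/17) = 237/17.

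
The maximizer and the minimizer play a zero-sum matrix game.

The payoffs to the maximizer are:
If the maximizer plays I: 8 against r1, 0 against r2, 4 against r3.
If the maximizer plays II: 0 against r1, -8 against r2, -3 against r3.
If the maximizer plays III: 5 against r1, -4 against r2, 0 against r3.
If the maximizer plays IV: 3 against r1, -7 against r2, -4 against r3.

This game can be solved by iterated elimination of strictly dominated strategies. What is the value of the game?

Column r1 is strictly dominated by r2 for the minimizer (0<8, -8<0, -4<5, -7<3); eliminate r1.
Row III is strictly dominated by row I (0>-4, 4>0); eliminate III.
Column r3 is strictly dominated by r2 for the minimizer (0<4, -8<-3, -7<-4); eliminate r3.
Row II is strictly dominated by row I (0>-8); eliminate II.
Row IV is strictly dominated by row I (0>-7); eliminate IV.
Only (I, r2) remains, with payoff 0.

0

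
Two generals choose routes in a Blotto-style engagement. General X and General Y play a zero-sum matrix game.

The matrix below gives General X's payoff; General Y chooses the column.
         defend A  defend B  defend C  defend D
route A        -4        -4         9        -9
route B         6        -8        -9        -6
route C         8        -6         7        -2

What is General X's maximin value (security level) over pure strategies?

-6

The worst-case payoff for each row is route A: -9, route B: -9, route C: -6.
The best of these is -6.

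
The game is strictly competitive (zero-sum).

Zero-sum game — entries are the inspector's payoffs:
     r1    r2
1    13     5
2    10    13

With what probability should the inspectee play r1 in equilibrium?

Row minima are 5 and 10, so the inspector's maximin is 10; column maxima are 13 and 13, so the inspectee's minimax is 13. These differ, so the equilibrium is in mixed strategies.
Let the inspectee play r1 with probability q. The inspector is indifferent when 13q + 5(1−q) = 10q + 13(1−q), giving q = 8/11.

8/11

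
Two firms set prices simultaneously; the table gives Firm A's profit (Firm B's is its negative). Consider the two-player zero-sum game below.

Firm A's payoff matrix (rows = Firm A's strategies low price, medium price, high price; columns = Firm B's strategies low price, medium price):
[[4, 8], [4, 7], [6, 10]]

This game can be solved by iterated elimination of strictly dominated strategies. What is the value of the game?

6

Row medium price is strictly dominated by row high price (6>4, 10>7); eliminate medium price.
Row low price is strictly dominated by row high price (6>4, 10>8); eliminate low price.
Column medium price is strictly dominated by low price for Firm B (6<10); eliminate medium price.
Only (high price, low price) remains, with payoff 6.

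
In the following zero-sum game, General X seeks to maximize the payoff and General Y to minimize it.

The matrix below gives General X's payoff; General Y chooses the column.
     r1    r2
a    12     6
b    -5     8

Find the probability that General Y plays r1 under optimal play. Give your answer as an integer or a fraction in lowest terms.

Row minima are 6 and -5, so General X's maximin is 6; column maxima are 12 and 8, so General Y's minimax is 8. These differ, so the equilibrium is in mixed strategies.
Let General Y play r1 with probability q. General X is indifferent when 12q + 6(1−q) = −5q + 8(1−q), giving q = 2/19.

2/19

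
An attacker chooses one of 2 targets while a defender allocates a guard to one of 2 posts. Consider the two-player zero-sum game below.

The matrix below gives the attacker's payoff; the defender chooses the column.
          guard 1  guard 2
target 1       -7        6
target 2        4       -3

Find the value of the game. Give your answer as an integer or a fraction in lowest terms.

3/20

Row minima are -7 and -3, so the attacker's maximin is -3; column maxima are 4 and 6, so the defender's minimax is 4. These differ, so the equilibrium is in mixed strategies.
Let the attacker play target 1 with probability p. The defender is indifferent when −7p + 4(1−p) = 6p − 3(1−p), giving p = 7/20.
Let the defender play guard 1 with probability q. The attacker is indifferent when −7q + 6(1−q) = 4q − 3(1−q), giving q = 9/20.
The value is -7·(9/20) + (6)·(11/20) = 3/20.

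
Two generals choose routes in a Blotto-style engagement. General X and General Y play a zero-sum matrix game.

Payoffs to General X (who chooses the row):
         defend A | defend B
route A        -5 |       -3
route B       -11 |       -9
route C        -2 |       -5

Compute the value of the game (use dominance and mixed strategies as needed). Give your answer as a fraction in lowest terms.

Row route B is strictly dominated by row route A, so General X never plays it.
The remaining 2×2 game on (route A, route C) × (defend A, defend B) has no saddle point. Let General X play route A with probability p; indifference gives −5p − 2(1−p) = −3p − 5(1−p), so p = 3/5.
Similarly General Y's optimal q on defend A is 2/5, and the value is -5·(2/5) + (-3)·(3/5) = -19/5.

-19/5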